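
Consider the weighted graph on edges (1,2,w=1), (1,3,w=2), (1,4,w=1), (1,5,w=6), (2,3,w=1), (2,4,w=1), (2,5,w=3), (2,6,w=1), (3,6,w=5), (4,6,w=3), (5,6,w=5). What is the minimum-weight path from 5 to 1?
4 (path: 5 -> 2 -> 1; weights 3 + 1 = 4)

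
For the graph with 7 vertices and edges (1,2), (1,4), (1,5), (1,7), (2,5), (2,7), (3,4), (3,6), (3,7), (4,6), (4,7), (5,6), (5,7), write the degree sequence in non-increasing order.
[5, 4, 4, 4, 3, 3, 3] (degrees: deg(1)=4, deg(2)=3, deg(3)=3, deg(4)=4, deg(5)=4, deg(6)=3, deg(7)=5)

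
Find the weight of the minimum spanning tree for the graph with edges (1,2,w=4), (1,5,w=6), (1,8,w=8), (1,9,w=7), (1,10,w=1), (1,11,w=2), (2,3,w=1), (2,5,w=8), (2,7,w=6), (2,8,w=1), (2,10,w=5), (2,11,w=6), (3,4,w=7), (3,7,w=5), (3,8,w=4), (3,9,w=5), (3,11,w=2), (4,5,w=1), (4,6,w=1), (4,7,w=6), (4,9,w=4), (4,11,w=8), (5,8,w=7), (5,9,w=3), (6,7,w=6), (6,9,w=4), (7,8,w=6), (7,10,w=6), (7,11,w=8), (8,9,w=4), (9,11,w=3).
20 (MST edges: (1,10,w=1), (1,11,w=2), (2,3,w=1), (2,8,w=1), (3,7,w=5), (3,11,w=2), (4,5,w=1), (4,6,w=1), (5,9,w=3), (9,11,w=3); sum of weights 1 + 2 + 1 + 1 + 5 + 2 + 1 + 1 + 3 + 3 = 20)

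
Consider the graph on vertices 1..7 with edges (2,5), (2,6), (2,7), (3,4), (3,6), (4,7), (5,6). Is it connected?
No, it has 2 components: {1}, {2, 3, 4, 5, 6, 7}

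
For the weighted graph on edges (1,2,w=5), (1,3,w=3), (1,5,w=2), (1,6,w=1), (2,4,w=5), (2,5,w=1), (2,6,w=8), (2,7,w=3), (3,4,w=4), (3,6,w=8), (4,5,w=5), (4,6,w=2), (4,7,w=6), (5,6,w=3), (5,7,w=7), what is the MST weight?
12 (MST edges: (1,3,w=3), (1,5,w=2), (1,6,w=1), (2,5,w=1), (2,7,w=3), (4,6,w=2); sum of weights 3 + 2 + 1 + 1 + 3 + 2 = 12)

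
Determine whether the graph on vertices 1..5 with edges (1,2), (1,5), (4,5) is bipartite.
Yes. Partition: {1, 3, 4}, {2, 5}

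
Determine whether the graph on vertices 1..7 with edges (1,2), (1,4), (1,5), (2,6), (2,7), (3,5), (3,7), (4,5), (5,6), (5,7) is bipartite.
No (odd cycle of length 3: 4 -> 1 -> 5 -> 4)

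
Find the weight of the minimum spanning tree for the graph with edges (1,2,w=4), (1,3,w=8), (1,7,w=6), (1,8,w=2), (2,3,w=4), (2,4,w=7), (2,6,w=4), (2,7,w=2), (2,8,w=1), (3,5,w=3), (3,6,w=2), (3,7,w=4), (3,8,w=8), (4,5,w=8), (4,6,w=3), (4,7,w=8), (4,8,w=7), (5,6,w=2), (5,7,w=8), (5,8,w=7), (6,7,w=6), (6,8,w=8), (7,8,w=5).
16 (MST edges: (1,8,w=2), (2,6,w=4), (2,7,w=2), (2,8,w=1), (3,6,w=2), (4,6,w=3), (5,6,w=2); sum of weights 2 + 4 + 2 + 1 + 2 + 3 + 2 = 16)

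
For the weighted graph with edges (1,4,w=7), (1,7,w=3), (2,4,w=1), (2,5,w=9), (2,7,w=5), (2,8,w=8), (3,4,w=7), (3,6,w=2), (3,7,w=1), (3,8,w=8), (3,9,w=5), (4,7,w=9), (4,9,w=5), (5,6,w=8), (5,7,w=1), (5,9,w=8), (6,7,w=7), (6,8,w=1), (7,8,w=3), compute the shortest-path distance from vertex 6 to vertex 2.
8 (path: 6 -> 3 -> 7 -> 2; weights 2 + 1 + 5 = 8)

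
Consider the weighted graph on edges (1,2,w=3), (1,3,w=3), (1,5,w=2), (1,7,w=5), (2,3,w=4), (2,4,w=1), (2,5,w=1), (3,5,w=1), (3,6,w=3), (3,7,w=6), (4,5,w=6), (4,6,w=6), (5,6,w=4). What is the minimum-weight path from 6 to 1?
6 (path: 6 -> 3 -> 1; weights 3 + 3 = 6)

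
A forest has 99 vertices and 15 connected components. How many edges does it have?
84 (Each of the 15 component trees on V_i vertices has V_i - 1 edges; summing gives V - C = 99 - 15 = 84)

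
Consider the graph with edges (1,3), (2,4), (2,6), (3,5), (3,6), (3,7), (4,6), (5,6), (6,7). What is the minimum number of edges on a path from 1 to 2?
3 (path: 1 -> 3 -> 6 -> 2, 3 edges)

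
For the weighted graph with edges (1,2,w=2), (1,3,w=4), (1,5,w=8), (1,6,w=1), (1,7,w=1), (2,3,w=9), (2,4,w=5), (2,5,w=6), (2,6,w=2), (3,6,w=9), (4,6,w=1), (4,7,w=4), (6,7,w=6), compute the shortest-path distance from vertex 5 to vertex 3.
12 (path: 5 -> 1 -> 3; weights 8 + 4 = 12)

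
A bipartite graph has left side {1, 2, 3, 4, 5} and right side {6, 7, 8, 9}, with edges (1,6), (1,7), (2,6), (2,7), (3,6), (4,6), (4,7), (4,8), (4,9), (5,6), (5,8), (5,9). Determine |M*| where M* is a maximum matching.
4 (matching: (1,7), (2,6), (4,9), (5,8); upper bound min(|L|,|R|) = min(5,4) = 4)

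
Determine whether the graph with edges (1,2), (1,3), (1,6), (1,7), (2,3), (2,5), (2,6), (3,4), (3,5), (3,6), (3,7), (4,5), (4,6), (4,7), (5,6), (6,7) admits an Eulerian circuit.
Yes (the graph is connected and all 7 vertices have even degree)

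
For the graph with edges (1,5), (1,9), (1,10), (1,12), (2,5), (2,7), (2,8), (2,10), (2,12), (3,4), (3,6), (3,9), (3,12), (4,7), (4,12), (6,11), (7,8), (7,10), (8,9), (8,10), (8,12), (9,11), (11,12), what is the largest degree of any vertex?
6 (attained at vertex 12)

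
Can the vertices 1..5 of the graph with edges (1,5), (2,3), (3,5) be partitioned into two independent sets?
Yes. Partition: {1, 3, 4}, {2, 5}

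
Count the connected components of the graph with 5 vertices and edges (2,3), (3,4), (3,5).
2 (components: {1}, {2, 3, 4, 5})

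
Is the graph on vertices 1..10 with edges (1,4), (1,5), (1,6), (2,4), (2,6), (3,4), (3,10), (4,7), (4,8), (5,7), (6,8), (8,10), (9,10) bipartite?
Yes. Partition: {1, 2, 3, 7, 8, 9}, {4, 5, 6, 10}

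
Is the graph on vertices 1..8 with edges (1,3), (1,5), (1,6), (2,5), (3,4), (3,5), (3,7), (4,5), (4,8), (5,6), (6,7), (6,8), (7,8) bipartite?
No (odd cycle of length 3: 5 -> 1 -> 6 -> 5)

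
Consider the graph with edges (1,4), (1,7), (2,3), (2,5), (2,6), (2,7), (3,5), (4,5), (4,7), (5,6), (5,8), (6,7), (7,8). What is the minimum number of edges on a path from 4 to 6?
2 (path: 4 -> 5 -> 6, 2 edges)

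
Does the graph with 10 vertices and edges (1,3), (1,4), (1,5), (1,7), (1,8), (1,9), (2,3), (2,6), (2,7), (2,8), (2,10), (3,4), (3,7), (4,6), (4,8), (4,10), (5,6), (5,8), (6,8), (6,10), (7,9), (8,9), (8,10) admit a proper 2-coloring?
No (odd cycle of length 3: 3 -> 1 -> 4 -> 3)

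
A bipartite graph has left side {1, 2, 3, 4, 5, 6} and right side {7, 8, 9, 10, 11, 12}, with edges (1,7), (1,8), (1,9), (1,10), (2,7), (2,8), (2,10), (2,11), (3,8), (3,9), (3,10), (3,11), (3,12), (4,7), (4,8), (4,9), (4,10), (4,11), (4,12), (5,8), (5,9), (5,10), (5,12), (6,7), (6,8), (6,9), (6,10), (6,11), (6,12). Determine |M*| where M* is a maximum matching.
6 (matching: (1,10), (2,11), (3,12), (4,9), (5,8), (6,7); upper bound min(|L|,|R|) = min(6,6) = 6)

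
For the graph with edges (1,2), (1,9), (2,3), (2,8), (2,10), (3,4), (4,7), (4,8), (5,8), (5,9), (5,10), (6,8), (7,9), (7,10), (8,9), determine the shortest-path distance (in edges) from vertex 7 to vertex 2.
2 (path: 7 -> 10 -> 2, 2 edges)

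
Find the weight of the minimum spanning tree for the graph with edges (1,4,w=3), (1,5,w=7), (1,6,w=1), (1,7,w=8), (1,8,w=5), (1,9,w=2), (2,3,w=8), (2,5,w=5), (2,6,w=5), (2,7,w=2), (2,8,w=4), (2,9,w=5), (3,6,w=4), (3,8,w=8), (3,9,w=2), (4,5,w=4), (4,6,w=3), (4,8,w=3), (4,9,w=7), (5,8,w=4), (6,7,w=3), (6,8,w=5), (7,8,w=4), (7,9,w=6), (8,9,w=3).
20 (MST edges: (1,4,w=3), (1,6,w=1), (1,9,w=2), (2,7,w=2), (3,9,w=2), (4,5,w=4), (4,8,w=3), (6,7,w=3); sum of weights 3 + 1 + 2 + 2 + 2 + 4 + 3 + 3 = 20)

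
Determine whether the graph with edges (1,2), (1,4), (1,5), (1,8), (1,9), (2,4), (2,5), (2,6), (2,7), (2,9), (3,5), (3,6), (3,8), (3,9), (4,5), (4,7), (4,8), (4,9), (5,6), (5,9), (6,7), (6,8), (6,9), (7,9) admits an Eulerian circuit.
No (2 vertices have odd degree: {1, 9}; Eulerian circuit requires 0)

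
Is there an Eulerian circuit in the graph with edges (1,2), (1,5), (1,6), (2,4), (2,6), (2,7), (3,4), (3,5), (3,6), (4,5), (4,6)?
No (4 vertices have odd degree: {1, 3, 5, 7}; Eulerian circuit requires 0)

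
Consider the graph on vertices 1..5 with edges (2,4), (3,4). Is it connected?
No, it has 3 components: {1}, {2, 3, 4}, {5}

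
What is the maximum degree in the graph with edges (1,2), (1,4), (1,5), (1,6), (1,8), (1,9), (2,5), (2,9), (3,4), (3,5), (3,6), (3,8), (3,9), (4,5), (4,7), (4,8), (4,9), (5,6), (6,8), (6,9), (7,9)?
6 (attained at vertices 1, 4, 9)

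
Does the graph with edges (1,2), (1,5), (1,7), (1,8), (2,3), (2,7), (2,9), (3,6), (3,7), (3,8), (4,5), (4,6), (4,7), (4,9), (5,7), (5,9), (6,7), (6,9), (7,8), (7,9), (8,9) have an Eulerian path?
Yes — and in fact it has an Eulerian circuit (the graph is connected and all 9 vertices have even degree)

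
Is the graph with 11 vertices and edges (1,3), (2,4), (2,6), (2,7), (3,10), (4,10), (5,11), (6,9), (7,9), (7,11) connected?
No, it has 2 components: {1, 2, 3, 4, 5, 6, 7, 9, 10, 11}, {8}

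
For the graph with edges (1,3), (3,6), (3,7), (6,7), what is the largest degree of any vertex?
3 (attained at vertex 3)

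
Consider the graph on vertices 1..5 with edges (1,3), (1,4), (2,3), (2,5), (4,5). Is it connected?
Yes (BFS from 1 visits [1, 3, 4, 2, 5] — all 5 vertices reached)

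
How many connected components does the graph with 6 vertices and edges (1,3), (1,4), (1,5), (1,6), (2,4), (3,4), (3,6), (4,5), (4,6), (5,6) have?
1 (components: {1, 2, 3, 4, 5, 6})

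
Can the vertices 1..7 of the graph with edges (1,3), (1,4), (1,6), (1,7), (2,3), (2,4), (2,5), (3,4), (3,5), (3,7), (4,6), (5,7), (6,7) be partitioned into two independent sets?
No (odd cycle of length 3: 3 -> 1 -> 4 -> 3)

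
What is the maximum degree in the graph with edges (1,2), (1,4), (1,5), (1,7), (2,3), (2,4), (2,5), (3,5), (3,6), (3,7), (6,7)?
4 (attained at vertices 1, 2, 3)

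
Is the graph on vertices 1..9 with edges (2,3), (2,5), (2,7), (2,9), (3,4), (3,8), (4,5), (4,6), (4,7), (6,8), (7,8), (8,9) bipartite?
Yes. Partition: {1, 2, 4, 8}, {3, 5, 6, 7, 9}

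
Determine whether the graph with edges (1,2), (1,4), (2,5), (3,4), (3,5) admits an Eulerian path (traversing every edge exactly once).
Yes — and in fact it has an Eulerian circuit (the graph is connected and all 5 vertices have even degree)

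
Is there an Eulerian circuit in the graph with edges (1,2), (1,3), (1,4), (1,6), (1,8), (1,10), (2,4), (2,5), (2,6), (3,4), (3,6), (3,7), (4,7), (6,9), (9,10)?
No (2 vertices have odd degree: {5, 8}; Eulerian circuit requires 0)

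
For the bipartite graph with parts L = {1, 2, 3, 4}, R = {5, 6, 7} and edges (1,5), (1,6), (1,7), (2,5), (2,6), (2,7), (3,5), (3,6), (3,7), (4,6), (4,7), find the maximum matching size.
3 (matching: (1,7), (2,6), (3,5); upper bound min(|L|,|R|) = min(4,3) = 3)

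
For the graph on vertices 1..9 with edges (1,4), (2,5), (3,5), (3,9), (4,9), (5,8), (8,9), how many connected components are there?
3 (components: {1, 2, 3, 4, 5, 8, 9}, {6}, {7})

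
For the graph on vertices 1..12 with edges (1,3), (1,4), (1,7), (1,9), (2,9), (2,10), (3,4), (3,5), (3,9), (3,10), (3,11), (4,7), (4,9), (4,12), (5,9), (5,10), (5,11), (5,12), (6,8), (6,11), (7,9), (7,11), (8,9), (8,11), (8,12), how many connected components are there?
1 (components: {1, 2, 3, 4, 5, 6, 7, 8, 9, 10, 11, 12})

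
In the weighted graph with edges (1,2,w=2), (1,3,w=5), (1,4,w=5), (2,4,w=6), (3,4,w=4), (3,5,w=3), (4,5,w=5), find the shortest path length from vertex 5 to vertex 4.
5 (path: 5 -> 4; weights 5 = 5)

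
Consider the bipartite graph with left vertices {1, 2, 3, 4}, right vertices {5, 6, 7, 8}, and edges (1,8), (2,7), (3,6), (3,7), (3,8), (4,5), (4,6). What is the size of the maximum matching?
4 (matching: (1,8), (2,7), (3,6), (4,5); upper bound min(|L|,|R|) = min(4,4) = 4)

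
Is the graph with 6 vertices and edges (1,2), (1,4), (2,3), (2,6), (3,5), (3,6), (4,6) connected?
Yes (BFS from 1 visits [1, 2, 4, 3, 6, 5] — all 6 vertices reached)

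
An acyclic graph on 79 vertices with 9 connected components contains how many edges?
70 (Each of the 9 component trees on V_i vertices has V_i - 1 edges; summing gives V - C = 79 - 9 = 70)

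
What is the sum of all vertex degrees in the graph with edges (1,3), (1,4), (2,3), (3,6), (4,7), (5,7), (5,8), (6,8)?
16 (handshake: sum of degrees = 2|E| = 2 x 8 = 16)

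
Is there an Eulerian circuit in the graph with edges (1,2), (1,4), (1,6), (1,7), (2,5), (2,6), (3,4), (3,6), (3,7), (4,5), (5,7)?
No (6 vertices have odd degree: {2, 3, 4, 5, 6, 7}; Eulerian circuit requires 0)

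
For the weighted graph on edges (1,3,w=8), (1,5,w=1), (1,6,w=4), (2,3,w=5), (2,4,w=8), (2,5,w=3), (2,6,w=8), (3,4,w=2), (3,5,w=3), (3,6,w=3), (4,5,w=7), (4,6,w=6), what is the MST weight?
12 (MST edges: (1,5,w=1), (2,5,w=3), (3,4,w=2), (3,5,w=3), (3,6,w=3); sum of weights 1 + 3 + 2 + 3 + 3 = 12)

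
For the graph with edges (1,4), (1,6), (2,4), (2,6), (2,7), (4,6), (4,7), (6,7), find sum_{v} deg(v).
16 (handshake: sum of degrees = 2|E| = 2 x 8 = 16)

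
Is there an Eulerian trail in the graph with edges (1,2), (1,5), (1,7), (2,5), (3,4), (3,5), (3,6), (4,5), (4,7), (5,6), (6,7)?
No (6 vertices have odd degree: {1, 3, 4, 5, 6, 7}; Eulerian path requires 0 or 2)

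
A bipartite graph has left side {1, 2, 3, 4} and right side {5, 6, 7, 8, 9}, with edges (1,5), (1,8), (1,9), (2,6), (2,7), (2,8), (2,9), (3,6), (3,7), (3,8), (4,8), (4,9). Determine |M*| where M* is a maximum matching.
4 (matching: (1,9), (2,6), (3,7), (4,8); upper bound min(|L|,|R|) = min(4,5) = 4)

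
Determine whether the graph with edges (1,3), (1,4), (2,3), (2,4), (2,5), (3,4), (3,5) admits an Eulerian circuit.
No (2 vertices have odd degree: {2, 4}; Eulerian circuit requires 0)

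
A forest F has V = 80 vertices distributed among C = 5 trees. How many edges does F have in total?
75 (Each of the 5 component trees on V_i vertices has V_i - 1 edges; summing gives V - C = 80 - 5 = 75)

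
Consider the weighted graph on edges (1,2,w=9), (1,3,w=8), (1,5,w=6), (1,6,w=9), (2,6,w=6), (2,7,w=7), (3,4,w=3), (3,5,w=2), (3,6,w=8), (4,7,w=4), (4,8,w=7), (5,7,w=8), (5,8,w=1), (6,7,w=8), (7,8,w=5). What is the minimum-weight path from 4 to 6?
11 (path: 4 -> 3 -> 6; weights 3 + 8 = 11)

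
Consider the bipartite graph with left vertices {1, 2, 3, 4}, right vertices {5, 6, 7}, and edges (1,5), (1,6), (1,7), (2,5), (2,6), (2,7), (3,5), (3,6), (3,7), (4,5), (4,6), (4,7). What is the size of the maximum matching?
3 (matching: (1,7), (2,6), (3,5); upper bound min(|L|,|R|) = min(4,3) = 3)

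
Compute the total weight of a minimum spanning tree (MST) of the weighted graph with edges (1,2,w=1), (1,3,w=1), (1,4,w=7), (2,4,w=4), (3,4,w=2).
4 (MST edges: (1,2,w=1), (1,3,w=1), (3,4,w=2); sum of weights 1 + 1 + 2 = 4)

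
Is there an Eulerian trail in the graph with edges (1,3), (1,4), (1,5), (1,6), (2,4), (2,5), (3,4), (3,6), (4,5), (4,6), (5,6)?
Yes (the graph is connected and exactly 2 vertices have odd degree: {3, 4}; any Eulerian path must start and end at those)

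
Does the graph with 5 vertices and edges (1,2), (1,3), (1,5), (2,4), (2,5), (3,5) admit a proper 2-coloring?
No (odd cycle of length 3: 2 -> 1 -> 5 -> 2)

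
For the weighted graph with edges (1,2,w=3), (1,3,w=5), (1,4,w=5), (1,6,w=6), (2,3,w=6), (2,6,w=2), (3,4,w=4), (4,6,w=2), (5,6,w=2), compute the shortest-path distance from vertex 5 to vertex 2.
4 (path: 5 -> 6 -> 2; weights 2 + 2 = 4)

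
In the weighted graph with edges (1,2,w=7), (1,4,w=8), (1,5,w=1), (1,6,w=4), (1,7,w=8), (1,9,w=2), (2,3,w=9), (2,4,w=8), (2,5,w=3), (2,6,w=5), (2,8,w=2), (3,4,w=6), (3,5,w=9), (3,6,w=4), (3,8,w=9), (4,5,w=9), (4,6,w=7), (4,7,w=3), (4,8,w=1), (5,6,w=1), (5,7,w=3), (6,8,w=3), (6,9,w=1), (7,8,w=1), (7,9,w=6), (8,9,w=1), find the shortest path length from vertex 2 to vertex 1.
4 (path: 2 -> 5 -> 1; weights 3 + 1 = 4)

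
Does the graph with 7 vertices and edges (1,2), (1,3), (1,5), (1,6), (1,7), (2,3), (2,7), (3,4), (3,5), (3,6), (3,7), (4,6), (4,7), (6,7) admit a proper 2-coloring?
No (odd cycle of length 3: 6 -> 1 -> 3 -> 6)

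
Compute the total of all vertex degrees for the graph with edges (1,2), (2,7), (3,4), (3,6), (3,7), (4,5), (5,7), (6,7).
16 (handshake: sum of degrees = 2|E| = 2 x 8 = 16)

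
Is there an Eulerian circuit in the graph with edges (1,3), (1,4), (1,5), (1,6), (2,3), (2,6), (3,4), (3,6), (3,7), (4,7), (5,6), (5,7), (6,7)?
No (4 vertices have odd degree: {3, 4, 5, 6}; Eulerian circuit requires 0)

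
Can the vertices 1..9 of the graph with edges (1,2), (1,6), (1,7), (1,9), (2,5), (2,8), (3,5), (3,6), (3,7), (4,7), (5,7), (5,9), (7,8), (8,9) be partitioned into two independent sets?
No (odd cycle of length 3: 5 -> 7 -> 3 -> 5)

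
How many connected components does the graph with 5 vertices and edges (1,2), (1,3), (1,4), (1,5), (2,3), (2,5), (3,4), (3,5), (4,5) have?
1 (components: {1, 2, 3, 4, 5})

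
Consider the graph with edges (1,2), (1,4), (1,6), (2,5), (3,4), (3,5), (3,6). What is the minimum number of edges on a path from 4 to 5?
2 (path: 4 -> 3 -> 5, 2 edges)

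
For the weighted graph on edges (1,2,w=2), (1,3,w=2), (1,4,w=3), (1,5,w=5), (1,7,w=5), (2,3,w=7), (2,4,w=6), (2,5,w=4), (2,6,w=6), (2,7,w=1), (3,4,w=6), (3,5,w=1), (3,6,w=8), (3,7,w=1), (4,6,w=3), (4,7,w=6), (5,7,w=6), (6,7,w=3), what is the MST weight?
11 (MST edges: (1,3,w=2), (1,4,w=3), (2,7,w=1), (3,5,w=1), (3,7,w=1), (4,6,w=3); sum of weights 2 + 3 + 1 + 1 + 1 + 3 = 11)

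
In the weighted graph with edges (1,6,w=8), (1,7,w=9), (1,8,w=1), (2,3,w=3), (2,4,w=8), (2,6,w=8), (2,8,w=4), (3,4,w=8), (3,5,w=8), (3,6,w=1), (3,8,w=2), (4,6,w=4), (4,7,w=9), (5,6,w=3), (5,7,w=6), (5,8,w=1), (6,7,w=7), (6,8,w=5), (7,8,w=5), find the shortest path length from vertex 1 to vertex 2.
5 (path: 1 -> 8 -> 2; weights 1 + 4 = 5)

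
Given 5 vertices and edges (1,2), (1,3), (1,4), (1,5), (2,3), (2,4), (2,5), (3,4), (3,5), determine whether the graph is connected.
Yes (BFS from 1 visits [1, 2, 3, 4, 5] — all 5 vertices reached)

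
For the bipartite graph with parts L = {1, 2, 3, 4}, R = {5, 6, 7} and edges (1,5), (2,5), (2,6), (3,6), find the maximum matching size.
2 (matching: (1,5), (2,6); upper bound min(|L|,|R|) = min(4,3) = 3)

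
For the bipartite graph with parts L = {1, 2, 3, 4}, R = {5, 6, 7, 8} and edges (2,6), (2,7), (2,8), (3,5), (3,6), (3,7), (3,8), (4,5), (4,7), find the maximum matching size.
3 (matching: (2,8), (3,6), (4,7); upper bound min(|L|,|R|) = min(4,4) = 4)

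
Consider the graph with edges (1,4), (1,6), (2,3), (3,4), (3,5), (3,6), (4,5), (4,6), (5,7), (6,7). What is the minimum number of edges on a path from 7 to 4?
2 (path: 7 -> 5 -> 4, 2 edges)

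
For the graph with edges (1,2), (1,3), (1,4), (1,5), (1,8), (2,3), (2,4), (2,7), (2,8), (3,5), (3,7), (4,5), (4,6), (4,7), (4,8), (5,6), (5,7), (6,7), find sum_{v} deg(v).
36 (handshake: sum of degrees = 2|E| = 2 x 18 = 36)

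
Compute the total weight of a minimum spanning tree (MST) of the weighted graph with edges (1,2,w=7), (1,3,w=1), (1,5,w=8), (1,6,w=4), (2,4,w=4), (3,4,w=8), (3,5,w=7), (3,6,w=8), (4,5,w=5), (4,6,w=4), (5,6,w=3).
16 (MST edges: (1,3,w=1), (1,6,w=4), (2,4,w=4), (4,6,w=4), (5,6,w=3); sum of weights 1 + 4 + 4 + 4 + 3 = 16)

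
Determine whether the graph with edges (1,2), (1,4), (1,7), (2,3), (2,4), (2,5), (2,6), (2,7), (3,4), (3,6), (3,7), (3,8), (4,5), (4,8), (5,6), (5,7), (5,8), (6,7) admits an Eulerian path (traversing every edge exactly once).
No (6 vertices have odd degree: {1, 3, 4, 5, 7, 8}; Eulerian path requires 0 or 2)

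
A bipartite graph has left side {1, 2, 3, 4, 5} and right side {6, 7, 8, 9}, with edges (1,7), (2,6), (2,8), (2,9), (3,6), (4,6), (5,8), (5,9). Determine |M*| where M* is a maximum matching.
4 (matching: (1,7), (2,9), (3,6), (5,8); upper bound min(|L|,|R|) = min(5,4) = 4)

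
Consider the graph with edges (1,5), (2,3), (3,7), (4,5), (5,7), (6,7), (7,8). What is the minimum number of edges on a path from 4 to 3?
3 (path: 4 -> 5 -> 7 -> 3, 3 edges)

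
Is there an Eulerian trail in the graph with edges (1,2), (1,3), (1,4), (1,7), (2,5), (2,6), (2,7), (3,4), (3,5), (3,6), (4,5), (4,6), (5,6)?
Yes — and in fact it has an Eulerian circuit (the graph is connected and all 7 vertices have even degree)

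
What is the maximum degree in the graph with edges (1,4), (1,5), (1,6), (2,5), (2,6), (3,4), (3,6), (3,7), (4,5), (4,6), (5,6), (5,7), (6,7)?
6 (attained at vertex 6)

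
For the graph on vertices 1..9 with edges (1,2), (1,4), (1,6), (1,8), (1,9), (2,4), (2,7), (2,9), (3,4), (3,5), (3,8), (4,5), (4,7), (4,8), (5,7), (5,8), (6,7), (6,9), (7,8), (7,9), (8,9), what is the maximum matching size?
4 (matching: (1,9), (3,5), (4,8), (6,7); upper bound floor(n/2) = floor(9/2) = 4)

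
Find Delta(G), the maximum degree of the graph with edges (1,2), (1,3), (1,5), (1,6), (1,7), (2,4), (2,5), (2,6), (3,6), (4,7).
5 (attained at vertex 1)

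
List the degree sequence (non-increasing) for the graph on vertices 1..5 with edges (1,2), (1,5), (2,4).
[2, 2, 1, 1, 0] (degrees: deg(1)=2, deg(2)=2, deg(3)=0, deg(4)=1, deg(5)=1)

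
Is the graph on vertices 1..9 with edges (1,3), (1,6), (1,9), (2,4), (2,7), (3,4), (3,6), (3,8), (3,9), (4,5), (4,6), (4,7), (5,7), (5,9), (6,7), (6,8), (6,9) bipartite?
No (odd cycle of length 3: 3 -> 1 -> 9 -> 3)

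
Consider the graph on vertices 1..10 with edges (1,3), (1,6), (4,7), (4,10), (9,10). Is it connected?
No, it has 5 components: {1, 3, 6}, {2}, {4, 7, 9, 10}, {5}, {8}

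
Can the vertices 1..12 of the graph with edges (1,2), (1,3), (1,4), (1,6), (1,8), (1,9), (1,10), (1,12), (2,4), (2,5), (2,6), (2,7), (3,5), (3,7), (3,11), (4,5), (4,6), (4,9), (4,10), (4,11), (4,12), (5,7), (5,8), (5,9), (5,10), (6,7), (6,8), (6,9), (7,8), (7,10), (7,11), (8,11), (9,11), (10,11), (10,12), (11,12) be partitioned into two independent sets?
No (odd cycle of length 3: 6 -> 1 -> 8 -> 6)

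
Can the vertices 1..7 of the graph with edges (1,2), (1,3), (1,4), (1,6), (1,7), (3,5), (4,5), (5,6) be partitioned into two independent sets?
Yes. Partition: {1, 5}, {2, 3, 4, 6, 7}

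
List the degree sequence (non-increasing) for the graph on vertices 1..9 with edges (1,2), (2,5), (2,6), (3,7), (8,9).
[3, 1, 1, 1, 1, 1, 1, 1, 0] (degrees: deg(1)=1, deg(2)=3, deg(3)=1, deg(4)=0, deg(5)=1, deg(6)=1, deg(7)=1, deg(8)=1, deg(9)=1)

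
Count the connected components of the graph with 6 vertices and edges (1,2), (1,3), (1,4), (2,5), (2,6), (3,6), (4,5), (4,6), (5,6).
1 (components: {1, 2, 3, 4, 5, 6})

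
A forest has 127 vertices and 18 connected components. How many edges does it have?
109 (Each of the 18 component trees on V_i vertices has V_i - 1 edges; summing gives V - C = 127 - 18 = 109)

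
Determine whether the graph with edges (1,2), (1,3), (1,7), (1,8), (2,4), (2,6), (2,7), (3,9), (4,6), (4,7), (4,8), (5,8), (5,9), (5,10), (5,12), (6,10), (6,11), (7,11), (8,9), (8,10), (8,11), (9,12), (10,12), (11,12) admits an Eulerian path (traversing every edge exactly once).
Yes — and in fact it has an Eulerian circuit (the graph is connected and all 12 vertices have even degree)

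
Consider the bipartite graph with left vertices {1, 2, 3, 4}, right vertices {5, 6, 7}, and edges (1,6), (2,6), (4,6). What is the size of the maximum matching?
1 (matching: (1,6); upper bound min(|L|,|R|) = min(4,3) = 3)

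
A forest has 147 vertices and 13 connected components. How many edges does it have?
134 (Each of the 13 component trees on V_i vertices has V_i - 1 edges; summing gives V - C = 147 - 13 = 134)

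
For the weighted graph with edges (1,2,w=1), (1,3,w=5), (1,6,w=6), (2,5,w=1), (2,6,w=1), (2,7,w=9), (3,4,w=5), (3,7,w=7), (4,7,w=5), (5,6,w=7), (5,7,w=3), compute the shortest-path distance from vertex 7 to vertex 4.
5 (path: 7 -> 4; weights 5 = 5)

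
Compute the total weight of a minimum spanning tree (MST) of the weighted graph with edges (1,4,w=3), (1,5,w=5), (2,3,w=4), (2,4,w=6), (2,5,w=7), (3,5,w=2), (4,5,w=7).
14 (MST edges: (1,4,w=3), (1,5,w=5), (2,3,w=4), (3,5,w=2); sum of weights 3 + 5 + 4 + 2 = 14)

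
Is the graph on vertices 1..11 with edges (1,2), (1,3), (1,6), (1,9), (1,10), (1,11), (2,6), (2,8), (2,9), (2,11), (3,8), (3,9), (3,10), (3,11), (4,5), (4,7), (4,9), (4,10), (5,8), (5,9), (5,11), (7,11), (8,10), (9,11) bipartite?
No (odd cycle of length 3: 6 -> 1 -> 2 -> 6)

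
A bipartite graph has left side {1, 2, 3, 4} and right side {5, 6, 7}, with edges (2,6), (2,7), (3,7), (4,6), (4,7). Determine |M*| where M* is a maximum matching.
2 (matching: (2,7), (4,6); upper bound min(|L|,|R|) = min(4,3) = 3)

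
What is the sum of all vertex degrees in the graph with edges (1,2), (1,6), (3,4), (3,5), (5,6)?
10 (handshake: sum of degrees = 2|E| = 2 x 5 = 10)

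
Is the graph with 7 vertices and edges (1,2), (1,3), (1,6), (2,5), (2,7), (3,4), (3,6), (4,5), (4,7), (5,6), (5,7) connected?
Yes (BFS from 1 visits [1, 2, 3, 6, 5, 7, 4] — all 7 vertices reached)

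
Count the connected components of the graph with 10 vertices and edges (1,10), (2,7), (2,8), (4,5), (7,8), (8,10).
5 (components: {1, 2, 7, 8, 10}, {3}, {4, 5}, {6}, {9})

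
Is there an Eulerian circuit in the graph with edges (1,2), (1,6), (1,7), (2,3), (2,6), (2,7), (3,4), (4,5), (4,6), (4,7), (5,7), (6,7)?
No (2 vertices have odd degree: {1, 7}; Eulerian circuit requires 0)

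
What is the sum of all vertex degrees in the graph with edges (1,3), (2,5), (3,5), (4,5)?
8 (handshake: sum of degrees = 2|E| = 2 x 4 = 8)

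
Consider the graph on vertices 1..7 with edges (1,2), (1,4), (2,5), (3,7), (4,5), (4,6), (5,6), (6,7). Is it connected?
Yes (BFS from 1 visits [1, 2, 4, 5, 6, 7, 3] — all 7 vertices reached)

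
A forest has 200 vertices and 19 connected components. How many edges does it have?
181 (Each of the 19 component trees on V_i vertices has V_i - 1 edges; summing gives V - C = 200 - 19 = 181)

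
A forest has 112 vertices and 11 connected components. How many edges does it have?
101 (Each of the 11 component trees on V_i vertices has V_i - 1 edges; summing gives V - C = 112 - 11 = 101)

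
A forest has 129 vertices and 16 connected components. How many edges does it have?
113 (Each of the 16 component trees on V_i vertices has V_i - 1 edges; summing gives V - C = 129 - 16 = 113)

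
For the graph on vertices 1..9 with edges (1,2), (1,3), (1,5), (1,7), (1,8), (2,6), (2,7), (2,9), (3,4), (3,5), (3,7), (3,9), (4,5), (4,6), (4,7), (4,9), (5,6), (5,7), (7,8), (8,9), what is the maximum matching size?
4 (matching: (2,6), (3,4), (5,7), (8,9); upper bound floor(n/2) = floor(9/2) = 4)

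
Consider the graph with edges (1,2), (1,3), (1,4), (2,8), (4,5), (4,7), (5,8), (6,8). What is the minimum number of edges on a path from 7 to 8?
3 (path: 7 -> 4 -> 5 -> 8, 3 edges)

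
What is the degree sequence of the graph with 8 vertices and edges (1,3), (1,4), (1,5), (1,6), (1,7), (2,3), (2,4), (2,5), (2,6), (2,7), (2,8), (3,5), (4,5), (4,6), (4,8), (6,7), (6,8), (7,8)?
[6, 5, 5, 5, 4, 4, 4, 3] (degrees: deg(1)=5, deg(2)=6, deg(3)=3, deg(4)=5, deg(5)=4, deg(6)=5, deg(7)=4, deg(8)=4)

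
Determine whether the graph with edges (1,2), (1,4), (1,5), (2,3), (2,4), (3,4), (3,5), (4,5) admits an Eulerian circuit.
No (4 vertices have odd degree: {1, 2, 3, 5}; Eulerian circuit requires 0)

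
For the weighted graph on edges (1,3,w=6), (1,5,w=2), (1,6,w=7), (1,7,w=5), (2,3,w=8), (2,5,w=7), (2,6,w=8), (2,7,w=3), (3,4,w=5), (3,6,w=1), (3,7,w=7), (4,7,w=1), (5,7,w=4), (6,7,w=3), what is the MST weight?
14 (MST edges: (1,5,w=2), (2,7,w=3), (3,6,w=1), (4,7,w=1), (5,7,w=4), (6,7,w=3); sum of weights 2 + 3 + 1 + 1 + 4 + 3 = 14)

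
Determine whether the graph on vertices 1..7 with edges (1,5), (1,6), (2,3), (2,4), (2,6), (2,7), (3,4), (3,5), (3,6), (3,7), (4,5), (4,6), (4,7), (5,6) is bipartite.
No (odd cycle of length 3: 5 -> 1 -> 6 -> 5)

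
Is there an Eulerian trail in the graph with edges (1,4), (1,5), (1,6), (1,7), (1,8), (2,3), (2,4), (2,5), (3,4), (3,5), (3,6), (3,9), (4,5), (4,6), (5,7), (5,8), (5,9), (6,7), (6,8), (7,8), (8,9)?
No (8 vertices have odd degree: {1, 2, 3, 4, 5, 6, 8, 9}; Eulerian path requires 0 or 2)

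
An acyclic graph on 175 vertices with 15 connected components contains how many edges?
160 (Each of the 15 component trees on V_i vertices has V_i - 1 edges; summing gives V - C = 175 - 15 = 160)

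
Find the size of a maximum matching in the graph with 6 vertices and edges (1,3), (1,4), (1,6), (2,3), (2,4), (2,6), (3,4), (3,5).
3 (matching: (1,6), (2,4), (3,5); upper bound floor(n/2) = floor(6/2) = 3)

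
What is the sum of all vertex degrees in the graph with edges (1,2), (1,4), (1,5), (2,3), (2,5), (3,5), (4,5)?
14 (handshake: sum of degrees = 2|E| = 2 x 7 = 14)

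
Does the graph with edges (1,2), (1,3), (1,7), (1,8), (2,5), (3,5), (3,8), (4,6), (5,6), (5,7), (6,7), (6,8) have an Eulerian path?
No (4 vertices have odd degree: {3, 4, 7, 8}; Eulerian path requires 0 or 2)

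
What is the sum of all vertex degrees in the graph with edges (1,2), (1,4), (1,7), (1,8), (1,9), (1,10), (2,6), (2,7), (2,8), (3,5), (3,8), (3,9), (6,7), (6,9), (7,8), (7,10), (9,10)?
34 (handshake: sum of degrees = 2|E| = 2 x 17 = 34)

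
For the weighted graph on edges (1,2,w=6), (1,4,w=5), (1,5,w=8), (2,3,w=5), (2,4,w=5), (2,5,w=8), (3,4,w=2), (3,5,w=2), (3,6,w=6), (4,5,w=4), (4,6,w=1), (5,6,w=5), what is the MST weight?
15 (MST edges: (1,4,w=5), (2,3,w=5), (3,4,w=2), (3,5,w=2), (4,6,w=1); sum of weights 5 + 5 + 2 + 2 + 1 = 15)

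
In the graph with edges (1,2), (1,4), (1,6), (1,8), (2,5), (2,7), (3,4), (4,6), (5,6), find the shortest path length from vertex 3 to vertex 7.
4 (path: 3 -> 4 -> 1 -> 2 -> 7, 4 edges)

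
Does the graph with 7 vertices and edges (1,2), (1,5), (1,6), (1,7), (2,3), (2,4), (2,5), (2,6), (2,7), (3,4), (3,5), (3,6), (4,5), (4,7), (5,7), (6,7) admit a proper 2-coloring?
No (odd cycle of length 3: 7 -> 1 -> 2 -> 7)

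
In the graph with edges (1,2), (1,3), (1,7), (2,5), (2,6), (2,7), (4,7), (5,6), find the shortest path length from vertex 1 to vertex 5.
2 (path: 1 -> 2 -> 5, 2 edges)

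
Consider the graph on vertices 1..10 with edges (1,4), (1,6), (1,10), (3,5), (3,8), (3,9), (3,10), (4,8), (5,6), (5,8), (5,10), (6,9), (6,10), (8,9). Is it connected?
No, it has 3 components: {1, 3, 4, 5, 6, 8, 9, 10}, {2}, {7}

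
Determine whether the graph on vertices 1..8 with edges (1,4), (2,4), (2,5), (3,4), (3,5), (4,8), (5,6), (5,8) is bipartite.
Yes. Partition: {1, 2, 3, 6, 7, 8}, {4, 5}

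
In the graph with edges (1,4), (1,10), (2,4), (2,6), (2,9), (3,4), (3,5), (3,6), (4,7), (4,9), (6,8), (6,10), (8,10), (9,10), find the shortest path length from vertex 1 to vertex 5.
3 (path: 1 -> 4 -> 3 -> 5, 3 edges)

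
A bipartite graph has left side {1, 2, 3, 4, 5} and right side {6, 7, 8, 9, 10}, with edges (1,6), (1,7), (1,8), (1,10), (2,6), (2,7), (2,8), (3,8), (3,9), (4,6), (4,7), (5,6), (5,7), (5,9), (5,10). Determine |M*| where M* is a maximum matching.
5 (matching: (1,10), (2,8), (3,9), (4,7), (5,6); upper bound min(|L|,|R|) = min(5,5) = 5)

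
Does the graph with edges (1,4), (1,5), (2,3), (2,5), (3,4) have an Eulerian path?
Yes — and in fact it has an Eulerian circuit (the graph is connected and all 5 vertices have even degree)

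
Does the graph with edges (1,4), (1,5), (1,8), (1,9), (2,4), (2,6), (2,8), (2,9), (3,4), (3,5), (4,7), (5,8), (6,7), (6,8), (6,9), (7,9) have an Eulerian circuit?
No (2 vertices have odd degree: {5, 7}; Eulerian circuit requires 0)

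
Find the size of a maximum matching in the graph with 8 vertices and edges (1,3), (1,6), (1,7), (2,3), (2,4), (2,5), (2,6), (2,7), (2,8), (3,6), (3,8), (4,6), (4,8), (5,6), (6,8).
4 (matching: (1,7), (2,4), (3,8), (5,6); upper bound floor(n/2) = floor(8/2) = 4)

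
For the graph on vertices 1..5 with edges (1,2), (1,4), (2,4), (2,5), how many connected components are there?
2 (components: {1, 2, 4, 5}, {3})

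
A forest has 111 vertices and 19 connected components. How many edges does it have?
92 (Each of the 19 component trees on V_i vertices has V_i - 1 edges; summing gives V - C = 111 - 19 = 92)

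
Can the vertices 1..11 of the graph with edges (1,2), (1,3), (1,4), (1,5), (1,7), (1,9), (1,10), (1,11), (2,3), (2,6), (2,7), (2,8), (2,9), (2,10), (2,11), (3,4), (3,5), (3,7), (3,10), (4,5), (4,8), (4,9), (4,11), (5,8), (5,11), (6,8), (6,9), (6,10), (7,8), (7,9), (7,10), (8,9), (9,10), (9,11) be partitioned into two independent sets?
No (odd cycle of length 3: 9 -> 1 -> 7 -> 9)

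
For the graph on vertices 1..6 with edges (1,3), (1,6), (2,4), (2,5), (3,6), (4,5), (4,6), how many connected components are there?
1 (components: {1, 2, 3, 4, 5, 6})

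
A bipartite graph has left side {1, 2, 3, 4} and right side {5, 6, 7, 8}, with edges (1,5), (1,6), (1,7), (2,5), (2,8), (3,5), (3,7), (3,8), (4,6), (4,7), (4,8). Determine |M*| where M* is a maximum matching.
4 (matching: (1,7), (2,8), (3,5), (4,6); upper bound min(|L|,|R|) = min(4,4) = 4)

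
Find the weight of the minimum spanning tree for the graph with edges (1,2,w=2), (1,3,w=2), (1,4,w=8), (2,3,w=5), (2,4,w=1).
5 (MST edges: (1,2,w=2), (1,3,w=2), (2,4,w=1); sum of weights 2 + 2 + 1 = 5)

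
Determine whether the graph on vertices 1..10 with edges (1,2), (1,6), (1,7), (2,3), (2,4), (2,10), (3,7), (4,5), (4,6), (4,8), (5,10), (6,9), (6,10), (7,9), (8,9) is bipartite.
Yes. Partition: {1, 3, 4, 9, 10}, {2, 5, 6, 7, 8}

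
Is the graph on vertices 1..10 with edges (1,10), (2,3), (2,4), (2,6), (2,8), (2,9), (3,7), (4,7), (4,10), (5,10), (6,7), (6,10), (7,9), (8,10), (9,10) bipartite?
Yes. Partition: {1, 3, 4, 5, 6, 8, 9}, {2, 7, 10}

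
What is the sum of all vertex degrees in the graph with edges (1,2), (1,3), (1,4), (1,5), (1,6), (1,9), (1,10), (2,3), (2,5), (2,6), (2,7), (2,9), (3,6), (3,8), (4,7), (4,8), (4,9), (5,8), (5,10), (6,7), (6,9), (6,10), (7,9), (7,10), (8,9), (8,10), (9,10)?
54 (handshake: sum of degrees = 2|E| = 2 x 27 = 54)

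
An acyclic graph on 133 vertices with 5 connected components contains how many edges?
128 (Each of the 5 component trees on V_i vertices has V_i - 1 edges; summing gives V - C = 133 - 5 = 128)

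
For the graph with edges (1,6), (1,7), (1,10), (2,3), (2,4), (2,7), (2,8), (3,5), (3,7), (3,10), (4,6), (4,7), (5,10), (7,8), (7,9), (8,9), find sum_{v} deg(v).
32 (handshake: sum of degrees = 2|E| = 2 x 16 = 32)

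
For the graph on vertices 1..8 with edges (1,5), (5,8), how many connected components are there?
6 (components: {1, 5, 8}, {2}, {3}, {4}, {6}, {7})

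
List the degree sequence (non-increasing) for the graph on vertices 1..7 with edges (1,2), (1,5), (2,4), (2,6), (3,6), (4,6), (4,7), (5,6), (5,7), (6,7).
[5, 3, 3, 3, 3, 2, 1] (degrees: deg(1)=2, deg(2)=3, deg(3)=1, deg(4)=3, deg(5)=3, deg(6)=5, deg(7)=3)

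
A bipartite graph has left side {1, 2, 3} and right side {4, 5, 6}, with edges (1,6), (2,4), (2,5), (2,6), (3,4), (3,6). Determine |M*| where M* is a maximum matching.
3 (matching: (1,6), (2,5), (3,4); upper bound min(|L|,|R|) = min(3,3) = 3)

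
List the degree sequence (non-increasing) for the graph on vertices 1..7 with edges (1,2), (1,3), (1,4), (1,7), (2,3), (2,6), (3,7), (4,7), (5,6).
[4, 3, 3, 3, 2, 2, 1] (degrees: deg(1)=4, deg(2)=3, deg(3)=3, deg(4)=2, deg(5)=1, deg(6)=2, deg(7)=3)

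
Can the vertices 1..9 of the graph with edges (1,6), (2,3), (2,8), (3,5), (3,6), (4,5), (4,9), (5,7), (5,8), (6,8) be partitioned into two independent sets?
Yes. Partition: {1, 3, 4, 7, 8}, {2, 5, 6, 9}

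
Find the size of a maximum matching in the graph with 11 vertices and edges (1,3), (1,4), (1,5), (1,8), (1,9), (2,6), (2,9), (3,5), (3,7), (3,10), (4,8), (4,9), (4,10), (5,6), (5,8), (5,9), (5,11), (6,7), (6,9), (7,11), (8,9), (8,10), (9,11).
5 (matching: (1,8), (3,5), (4,10), (6,7), (9,11); upper bound floor(n/2) = floor(11/2) = 5)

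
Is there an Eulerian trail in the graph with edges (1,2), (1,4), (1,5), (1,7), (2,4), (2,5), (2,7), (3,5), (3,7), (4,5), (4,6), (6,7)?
Yes — and in fact it has an Eulerian circuit (the graph is connected and all 7 vertices have even degree)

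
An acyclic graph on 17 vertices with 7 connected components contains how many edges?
10 (Each of the 7 component trees on V_i vertices has V_i - 1 edges; summing gives V - C = 17 - 7 = 10)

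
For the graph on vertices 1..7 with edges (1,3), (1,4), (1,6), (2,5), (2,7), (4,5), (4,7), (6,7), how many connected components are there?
1 (components: {1, 2, 3, 4, 5, 6, 7})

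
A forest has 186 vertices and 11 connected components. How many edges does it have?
175 (Each of the 11 component trees on V_i vertices has V_i - 1 edges; summing gives V - C = 186 - 11 = 175)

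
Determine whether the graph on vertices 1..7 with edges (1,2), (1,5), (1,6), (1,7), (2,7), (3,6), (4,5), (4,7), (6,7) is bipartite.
No (odd cycle of length 3: 6 -> 1 -> 7 -> 6)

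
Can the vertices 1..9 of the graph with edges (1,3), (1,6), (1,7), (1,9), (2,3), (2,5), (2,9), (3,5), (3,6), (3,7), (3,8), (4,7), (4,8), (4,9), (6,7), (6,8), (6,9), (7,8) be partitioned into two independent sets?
No (odd cycle of length 3: 6 -> 1 -> 3 -> 6)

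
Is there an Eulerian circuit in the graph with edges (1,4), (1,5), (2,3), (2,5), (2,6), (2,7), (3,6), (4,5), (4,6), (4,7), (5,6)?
Yes (the graph is connected and all 7 vertices have even degree)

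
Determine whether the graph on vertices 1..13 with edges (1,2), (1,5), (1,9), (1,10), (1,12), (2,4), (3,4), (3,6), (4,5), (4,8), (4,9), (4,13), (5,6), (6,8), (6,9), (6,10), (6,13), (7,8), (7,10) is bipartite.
Yes. Partition: {1, 4, 6, 7, 11}, {2, 3, 5, 8, 9, 10, 12, 13}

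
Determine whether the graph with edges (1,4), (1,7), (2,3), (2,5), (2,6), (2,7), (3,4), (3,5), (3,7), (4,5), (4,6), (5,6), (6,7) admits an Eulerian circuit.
Yes (the graph is connected and all 7 vertices have even degree)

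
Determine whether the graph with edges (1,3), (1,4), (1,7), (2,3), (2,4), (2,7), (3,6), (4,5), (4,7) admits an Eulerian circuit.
No (6 vertices have odd degree: {1, 2, 3, 5, 6, 7}; Eulerian circuit requires 0)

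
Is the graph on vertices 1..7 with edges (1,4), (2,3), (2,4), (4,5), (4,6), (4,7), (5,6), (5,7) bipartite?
No (odd cycle of length 3: 6 -> 4 -> 5 -> 6)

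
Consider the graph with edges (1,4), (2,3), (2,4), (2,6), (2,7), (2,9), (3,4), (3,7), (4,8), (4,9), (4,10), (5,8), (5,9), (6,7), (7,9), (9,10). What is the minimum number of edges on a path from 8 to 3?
2 (path: 8 -> 4 -> 3, 2 edges)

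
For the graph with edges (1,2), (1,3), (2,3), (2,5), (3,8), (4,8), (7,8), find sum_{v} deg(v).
14 (handshake: sum of degrees = 2|E| = 2 x 7 = 14)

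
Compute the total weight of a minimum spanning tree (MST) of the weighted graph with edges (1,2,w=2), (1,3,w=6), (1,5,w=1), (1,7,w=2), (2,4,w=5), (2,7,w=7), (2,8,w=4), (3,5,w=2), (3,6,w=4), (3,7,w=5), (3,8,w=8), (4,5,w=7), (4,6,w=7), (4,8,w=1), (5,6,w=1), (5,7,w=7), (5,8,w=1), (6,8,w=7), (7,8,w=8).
10 (MST edges: (1,2,w=2), (1,5,w=1), (1,7,w=2), (3,5,w=2), (4,8,w=1), (5,6,w=1), (5,8,w=1); sum of weights 2 + 1 + 2 + 2 + 1 + 1 + 1 = 10)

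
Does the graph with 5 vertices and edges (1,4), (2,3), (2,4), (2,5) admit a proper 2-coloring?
Yes. Partition: {1, 2}, {3, 4, 5}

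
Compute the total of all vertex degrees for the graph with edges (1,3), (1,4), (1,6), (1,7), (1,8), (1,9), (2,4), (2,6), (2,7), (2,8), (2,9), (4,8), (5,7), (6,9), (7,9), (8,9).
32 (handshake: sum of degrees = 2|E| = 2 x 16 = 32)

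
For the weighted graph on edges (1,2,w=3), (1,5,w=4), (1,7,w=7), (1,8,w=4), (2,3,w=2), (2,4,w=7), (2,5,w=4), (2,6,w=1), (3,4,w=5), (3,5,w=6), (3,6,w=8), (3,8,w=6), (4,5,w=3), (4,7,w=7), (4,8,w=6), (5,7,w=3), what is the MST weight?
20 (MST edges: (1,2,w=3), (1,5,w=4), (1,8,w=4), (2,3,w=2), (2,6,w=1), (4,5,w=3), (5,7,w=3); sum of weights 3 + 4 + 4 + 2 + 1 + 3 + 3 = 20)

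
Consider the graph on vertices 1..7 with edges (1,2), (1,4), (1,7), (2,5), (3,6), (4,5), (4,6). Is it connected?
Yes (BFS from 1 visits [1, 2, 4, 7, 5, 6, 3] — all 7 vertices reached)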